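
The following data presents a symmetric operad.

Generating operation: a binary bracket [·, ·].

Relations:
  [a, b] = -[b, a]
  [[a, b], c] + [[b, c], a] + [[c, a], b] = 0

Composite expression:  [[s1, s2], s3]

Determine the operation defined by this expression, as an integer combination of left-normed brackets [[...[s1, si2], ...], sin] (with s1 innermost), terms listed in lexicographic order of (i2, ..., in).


In the tensor algebra, words opening s1 carry the s1-anchored form.
Composite bracket: [[s1, s2], s3]
The bracket unfolds into 4 signed words via [a, b] = ab - ba (2^2 = 4).
Keep just the words that open with s1:
  sign of s1s2s3 is +1, so it contributes +[[s1, s2], s3]

[[s1, s2], s3]


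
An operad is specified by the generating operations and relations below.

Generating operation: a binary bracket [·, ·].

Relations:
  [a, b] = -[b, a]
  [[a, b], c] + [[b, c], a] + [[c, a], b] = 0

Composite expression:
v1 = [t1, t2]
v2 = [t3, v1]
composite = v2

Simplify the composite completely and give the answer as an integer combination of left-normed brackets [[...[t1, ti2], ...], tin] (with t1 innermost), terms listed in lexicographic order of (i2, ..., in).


-[[t1, t2], t3]

Left-normed coefficients sit on the t1-initial expansion words.
Composite bracket: [t3, [t1, t2]]
Under [a, b] = ab - ba we get 4 signed associative words (2^2 = 4).
The t1-initial words carry the normal form:
  sign of t1t2t3 is -1, so it contributes -[[t1, t2], t3]


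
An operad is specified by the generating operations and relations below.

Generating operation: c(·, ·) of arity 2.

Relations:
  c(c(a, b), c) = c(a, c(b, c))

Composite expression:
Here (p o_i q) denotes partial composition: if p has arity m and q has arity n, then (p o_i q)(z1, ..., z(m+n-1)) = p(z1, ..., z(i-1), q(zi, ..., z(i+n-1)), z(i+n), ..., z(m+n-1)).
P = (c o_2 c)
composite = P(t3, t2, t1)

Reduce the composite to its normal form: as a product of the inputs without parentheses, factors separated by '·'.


t3 · t2 · t1

Under associativity of c, the answer is the t's in reading order.
c(t2, t1) flattens to t2 · t1
c(t3, c(t2, t1)) flattens to t3 · t2 · t1


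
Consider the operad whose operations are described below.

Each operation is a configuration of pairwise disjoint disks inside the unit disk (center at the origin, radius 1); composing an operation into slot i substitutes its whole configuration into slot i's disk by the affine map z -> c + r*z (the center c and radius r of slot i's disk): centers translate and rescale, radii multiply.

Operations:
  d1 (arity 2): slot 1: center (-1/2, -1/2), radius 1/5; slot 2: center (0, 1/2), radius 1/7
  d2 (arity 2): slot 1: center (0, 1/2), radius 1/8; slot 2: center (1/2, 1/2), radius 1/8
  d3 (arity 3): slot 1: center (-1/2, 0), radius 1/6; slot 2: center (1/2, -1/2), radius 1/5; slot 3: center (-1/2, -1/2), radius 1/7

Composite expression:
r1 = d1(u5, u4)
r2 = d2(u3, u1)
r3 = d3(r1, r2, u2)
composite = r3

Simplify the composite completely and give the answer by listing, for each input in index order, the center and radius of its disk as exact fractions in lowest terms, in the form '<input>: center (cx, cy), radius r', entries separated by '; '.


u1: center (3/5, -2/5), radius 1/40; u2: center (-1/2, -1/2), radius 1/7; u3: center (1/2, -2/5), radius 1/40; u4: center (-1/2, 1/12), radius 1/42; u5: center (-7/12, -1/12), radius 1/30

Only the slot chain above each u matters under d3; compose those maps.
u5 passes through 2 substitutions, ending at center (-7/12, -1/12), radius 1/30
u4 passes through 2 substitutions, ending at center (-1/2, 1/12), radius 1/42
u3 passes through 2 substitutions, ending at center (1/2, -2/5), radius 1/40
u1 passes through 2 substitutions, ending at center (3/5, -2/5), radius 1/40
u2 passes through 1 substitution, ending at center (-1/2, -1/2), radius 1/7


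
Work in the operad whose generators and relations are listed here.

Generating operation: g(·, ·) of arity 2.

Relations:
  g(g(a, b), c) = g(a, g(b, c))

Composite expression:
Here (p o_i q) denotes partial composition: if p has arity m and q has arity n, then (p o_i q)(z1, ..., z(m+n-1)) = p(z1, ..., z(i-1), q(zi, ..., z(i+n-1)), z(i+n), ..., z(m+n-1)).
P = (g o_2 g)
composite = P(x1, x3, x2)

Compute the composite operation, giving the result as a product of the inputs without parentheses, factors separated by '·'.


Associativity of g dissolves the nesting; only the x-input order survives.
g(x3, x2) reduces to x3 · x2
g(x1, g(x3, x2)) reduces to x1 · x3 · x2

x1 · x3 · x2


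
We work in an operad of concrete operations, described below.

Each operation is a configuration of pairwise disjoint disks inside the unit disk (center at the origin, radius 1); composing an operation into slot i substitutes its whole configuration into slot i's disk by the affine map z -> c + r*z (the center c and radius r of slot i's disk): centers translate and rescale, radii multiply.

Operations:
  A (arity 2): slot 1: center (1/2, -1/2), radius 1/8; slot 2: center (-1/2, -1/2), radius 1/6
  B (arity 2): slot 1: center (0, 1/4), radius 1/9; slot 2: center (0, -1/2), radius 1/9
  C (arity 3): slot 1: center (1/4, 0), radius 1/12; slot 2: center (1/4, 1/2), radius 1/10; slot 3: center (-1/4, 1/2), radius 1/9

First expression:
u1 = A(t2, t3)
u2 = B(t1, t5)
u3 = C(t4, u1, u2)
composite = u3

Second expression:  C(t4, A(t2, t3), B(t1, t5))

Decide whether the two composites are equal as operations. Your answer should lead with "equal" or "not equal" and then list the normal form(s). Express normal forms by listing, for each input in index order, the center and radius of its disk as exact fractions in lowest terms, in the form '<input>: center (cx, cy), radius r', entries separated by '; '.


Reducing the first expression gives t1: center (-1/4, 19/36), radius 1/81; t2: center (3/10, 9/20), radius 1/80; t3: center (1/5, 9/20), radius 1/60; t4: center (1/4, 0), radius 1/12; t5: center (-1/4, 4/9), radius 1/81
Reducing the second expression gives t1: center (-1/4, 19/36), radius 1/81; t2: center (3/10, 9/20), radius 1/80; t3: center (1/5, 9/20), radius 1/60; t4: center (1/4, 0), radius 1/12; t5: center (-1/4, 4/9), radius 1/81
The normal forms match — equal.

equal: each reduces to t1: center (-1/4, 19/36), radius 1/81; t2: center (3/10, 9/20), radius 1/80; t3: center (1/5, 9/20), radius 1/60; t4: center (1/4, 0), radius 1/12; t5: center (-1/4, 4/9), radius 1/81


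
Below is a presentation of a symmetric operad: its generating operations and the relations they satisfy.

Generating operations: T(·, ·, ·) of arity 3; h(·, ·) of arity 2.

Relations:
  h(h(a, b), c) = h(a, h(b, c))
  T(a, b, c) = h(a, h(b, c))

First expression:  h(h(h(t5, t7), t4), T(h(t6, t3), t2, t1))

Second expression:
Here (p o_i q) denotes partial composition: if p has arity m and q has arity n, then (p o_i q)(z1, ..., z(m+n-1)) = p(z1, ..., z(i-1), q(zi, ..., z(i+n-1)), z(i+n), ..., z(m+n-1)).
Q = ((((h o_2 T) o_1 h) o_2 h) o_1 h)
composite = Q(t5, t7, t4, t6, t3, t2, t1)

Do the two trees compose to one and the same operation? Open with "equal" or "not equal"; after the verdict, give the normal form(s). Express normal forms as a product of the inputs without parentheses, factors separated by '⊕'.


Reducing the first expression gives t5 ⊕ t7 ⊕ t4 ⊕ t6 ⊕ t3 ⊕ t2 ⊕ t1
Reducing the second expression gives t5 ⊕ t7 ⊕ t4 ⊕ t6 ⊕ t3 ⊕ t2 ⊕ t1
Identical normal forms: equal.

equal — both sides give t5 ⊕ t7 ⊕ t4 ⊕ t6 ⊕ t3 ⊕ t2 ⊕ t1


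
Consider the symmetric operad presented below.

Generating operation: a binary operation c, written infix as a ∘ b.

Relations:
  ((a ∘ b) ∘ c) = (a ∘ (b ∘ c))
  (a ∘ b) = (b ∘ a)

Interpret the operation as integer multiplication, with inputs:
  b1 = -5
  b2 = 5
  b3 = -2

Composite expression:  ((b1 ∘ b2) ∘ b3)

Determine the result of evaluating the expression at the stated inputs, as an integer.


(b1 ∘ b2) = -25
((b1 ∘ b2) ∘ b3) = 50

50


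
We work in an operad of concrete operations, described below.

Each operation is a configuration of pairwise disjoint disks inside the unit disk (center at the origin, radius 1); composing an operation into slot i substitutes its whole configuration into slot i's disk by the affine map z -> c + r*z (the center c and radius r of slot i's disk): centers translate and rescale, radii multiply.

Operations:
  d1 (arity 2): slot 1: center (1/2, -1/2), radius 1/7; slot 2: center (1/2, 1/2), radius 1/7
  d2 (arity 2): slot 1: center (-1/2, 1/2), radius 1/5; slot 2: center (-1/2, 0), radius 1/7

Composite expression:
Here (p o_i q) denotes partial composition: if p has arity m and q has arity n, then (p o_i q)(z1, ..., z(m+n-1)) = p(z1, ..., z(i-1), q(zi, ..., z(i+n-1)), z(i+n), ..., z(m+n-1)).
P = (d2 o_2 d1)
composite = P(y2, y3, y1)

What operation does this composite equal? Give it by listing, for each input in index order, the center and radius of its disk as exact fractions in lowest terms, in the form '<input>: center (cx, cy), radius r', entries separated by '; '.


y1: center (-3/7, 1/14), radius 1/49; y2: center (-1/2, 1/2), radius 1/5; y3: center (-3/7, -1/14), radius 1/49


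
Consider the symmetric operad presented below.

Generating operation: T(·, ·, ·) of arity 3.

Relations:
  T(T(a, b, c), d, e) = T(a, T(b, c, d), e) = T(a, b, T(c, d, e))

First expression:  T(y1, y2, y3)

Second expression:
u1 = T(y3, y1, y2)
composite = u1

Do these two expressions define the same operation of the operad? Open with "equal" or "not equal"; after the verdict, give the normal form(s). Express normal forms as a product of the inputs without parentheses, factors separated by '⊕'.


In normal form, the first expression is y1 ⊕ y2 ⊕ y3
In normal form, the second expression is y3 ⊕ y1 ⊕ y2
No match — not equal.

not equal — first y1 ⊕ y2 ⊕ y3, second y3 ⊕ y1 ⊕ y2


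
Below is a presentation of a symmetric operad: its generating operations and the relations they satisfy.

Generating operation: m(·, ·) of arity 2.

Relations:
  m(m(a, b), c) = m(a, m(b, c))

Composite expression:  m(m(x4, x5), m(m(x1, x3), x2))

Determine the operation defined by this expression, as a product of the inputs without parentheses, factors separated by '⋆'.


x4 ⋆ x5 ⋆ x1 ⋆ x3 ⋆ x2

The m-tree's shape is irrelevant; the x-reading-order decides.
m(x4, x5) unparenthesizes to x4 ⋆ x5
m(x1, x3) unparenthesizes to x1 ⋆ x3
m(m(x1, x3), x2) unparenthesizes to x1 ⋆ x3 ⋆ x2
m(m(x4, x5), m(m(x1, x3), x2)) unparenthesizes to x4 ⋆ x5 ⋆ x1 ⋆ x3 ⋆ x2


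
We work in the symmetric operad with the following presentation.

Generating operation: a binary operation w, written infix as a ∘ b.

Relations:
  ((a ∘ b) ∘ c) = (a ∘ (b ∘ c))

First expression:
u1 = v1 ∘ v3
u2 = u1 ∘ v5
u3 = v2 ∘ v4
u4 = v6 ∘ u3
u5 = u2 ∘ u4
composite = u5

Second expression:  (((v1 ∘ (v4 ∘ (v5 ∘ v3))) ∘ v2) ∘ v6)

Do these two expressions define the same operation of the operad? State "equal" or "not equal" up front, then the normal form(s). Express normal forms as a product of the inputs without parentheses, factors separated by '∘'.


not equal; first: v1 ∘ v3 ∘ v5 ∘ v6 ∘ v2 ∘ v4; second: v1 ∘ v4 ∘ v5 ∘ v3 ∘ v2 ∘ v6

The first expression, normalized: v1 ∘ v3 ∘ v5 ∘ v6 ∘ v2 ∘ v4
The second expression, normalized: v1 ∘ v4 ∘ v5 ∘ v3 ∘ v2 ∘ v6
The normal forms differ: not equal.


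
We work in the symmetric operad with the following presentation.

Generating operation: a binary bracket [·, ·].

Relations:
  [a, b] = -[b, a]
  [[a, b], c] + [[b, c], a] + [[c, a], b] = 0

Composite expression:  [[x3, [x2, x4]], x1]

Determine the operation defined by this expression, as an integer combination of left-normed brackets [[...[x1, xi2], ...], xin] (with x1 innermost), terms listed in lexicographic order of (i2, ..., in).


[[[x1, x2], x4], x3] - [[[x1, x3], x2], x4] + [[[x1, x3], x4], x2] - [[[x1, x4], x2], x3]

A multilinear Lie element is pinned by x1-initial words (x1 innermost).
Composite bracket: [[x3, [x2, x4]], x1]
Each bracket splits as ab - ba, giving 8 signed words (2^3 = 8).
Coefficients come from the x1-initial words:
  the word x1x2x4x3 carries sign +1 and contributes +[[[x1, x2], x4], x3]
  the word x1x3x2x4 carries sign -1 and contributes -[[[x1, x3], x2], x4]
  the word x1x3x4x2 carries sign +1 and contributes +[[[x1, x3], x4], x2]
  the word x1x4x2x3 carries sign -1 and contributes -[[[x1, x4], x2], x3]


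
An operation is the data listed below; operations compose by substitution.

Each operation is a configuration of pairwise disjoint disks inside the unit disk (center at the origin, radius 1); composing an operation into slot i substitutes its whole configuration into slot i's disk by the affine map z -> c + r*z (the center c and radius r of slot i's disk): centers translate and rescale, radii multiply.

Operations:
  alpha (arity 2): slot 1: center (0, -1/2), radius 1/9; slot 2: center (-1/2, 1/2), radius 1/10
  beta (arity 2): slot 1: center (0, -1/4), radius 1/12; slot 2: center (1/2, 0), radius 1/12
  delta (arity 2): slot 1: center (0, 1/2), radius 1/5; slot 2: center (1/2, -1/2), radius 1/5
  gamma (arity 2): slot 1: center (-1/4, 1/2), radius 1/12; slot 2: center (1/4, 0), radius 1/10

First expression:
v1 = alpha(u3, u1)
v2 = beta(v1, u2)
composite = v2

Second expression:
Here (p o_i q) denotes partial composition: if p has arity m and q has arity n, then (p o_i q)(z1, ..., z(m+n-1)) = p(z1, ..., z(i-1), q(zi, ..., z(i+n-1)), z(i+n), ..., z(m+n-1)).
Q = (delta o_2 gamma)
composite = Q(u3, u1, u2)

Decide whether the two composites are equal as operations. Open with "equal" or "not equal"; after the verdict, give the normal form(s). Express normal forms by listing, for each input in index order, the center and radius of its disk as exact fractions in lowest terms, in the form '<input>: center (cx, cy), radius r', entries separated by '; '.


not equal; first: u1: center (-1/24, -5/24), radius 1/120; u2: center (1/2, 0), radius 1/12; u3: center (0, -7/24), radius 1/108; second: u1: center (9/20, -2/5), radius 1/60; u2: center (11/20, -1/2), radius 1/50; u3: center (0, 1/2), radius 1/5

Normal form of the first expression: u1: center (-1/24, -5/24), radius 1/120; u2: center (1/2, 0), radius 1/12; u3: center (0, -7/24), radius 1/108
Normal form of the second expression: u1: center (9/20, -2/5), radius 1/60; u2: center (11/20, -1/2), radius 1/50; u3: center (0, 1/2), radius 1/5
Distinct normal forms: not equal.


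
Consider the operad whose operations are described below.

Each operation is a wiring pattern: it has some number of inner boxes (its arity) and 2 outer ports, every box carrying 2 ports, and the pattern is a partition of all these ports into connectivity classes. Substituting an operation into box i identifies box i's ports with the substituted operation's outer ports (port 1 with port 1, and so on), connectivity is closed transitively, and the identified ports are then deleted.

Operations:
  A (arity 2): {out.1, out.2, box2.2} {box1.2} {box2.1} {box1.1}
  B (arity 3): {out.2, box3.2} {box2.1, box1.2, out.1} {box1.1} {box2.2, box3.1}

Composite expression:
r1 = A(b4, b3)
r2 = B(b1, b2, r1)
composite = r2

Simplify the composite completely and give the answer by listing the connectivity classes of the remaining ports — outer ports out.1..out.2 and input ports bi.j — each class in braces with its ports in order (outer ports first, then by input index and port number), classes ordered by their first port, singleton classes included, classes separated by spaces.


{out.1, b1.2, b2.1} {out.2, b2.2, b3.2} {b1.1} {b3.1} {b4.1} {b4.2}


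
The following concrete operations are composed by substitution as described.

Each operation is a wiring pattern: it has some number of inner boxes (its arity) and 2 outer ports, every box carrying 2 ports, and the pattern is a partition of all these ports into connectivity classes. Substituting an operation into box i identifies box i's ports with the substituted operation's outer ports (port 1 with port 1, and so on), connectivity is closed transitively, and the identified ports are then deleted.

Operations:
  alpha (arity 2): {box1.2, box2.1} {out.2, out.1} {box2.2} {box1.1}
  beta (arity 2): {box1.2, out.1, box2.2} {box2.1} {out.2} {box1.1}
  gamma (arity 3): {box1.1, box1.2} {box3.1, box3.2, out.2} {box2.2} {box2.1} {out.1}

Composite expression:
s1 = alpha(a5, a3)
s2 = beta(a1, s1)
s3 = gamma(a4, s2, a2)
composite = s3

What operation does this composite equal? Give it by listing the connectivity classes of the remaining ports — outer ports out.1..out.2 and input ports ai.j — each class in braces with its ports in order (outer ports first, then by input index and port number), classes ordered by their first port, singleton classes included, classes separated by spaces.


{out.1} {out.2, a2.1, a2.2} {a1.1} {a1.2} {a3.1, a5.2} {a3.2} {a4.1, a4.2} {a5.1}

Treat the ports identified at gamma as solder joints: merge, then drop.
the subtree at alpha composes to {out.1, out.2} {a3.1, a5.2} {a3.2} {a5.1} on (a5, a3); out.j = own outer ports
the subtree at beta composes to {out.1, a1.2} {out.2} {a1.1} {a3.1, a5.2} {a3.2} {a5.1} on (a1, a5, a3); out.j = own outer ports
the subtree at gamma composes to {out.1} {out.2, a2.1, a2.2} {a1.1} {a1.2} {a3.1, a5.2} {a3.2} {a4.1, a4.2} {a5.1} on (a4, a1, a5, a3, a2); out.j = own outer ports


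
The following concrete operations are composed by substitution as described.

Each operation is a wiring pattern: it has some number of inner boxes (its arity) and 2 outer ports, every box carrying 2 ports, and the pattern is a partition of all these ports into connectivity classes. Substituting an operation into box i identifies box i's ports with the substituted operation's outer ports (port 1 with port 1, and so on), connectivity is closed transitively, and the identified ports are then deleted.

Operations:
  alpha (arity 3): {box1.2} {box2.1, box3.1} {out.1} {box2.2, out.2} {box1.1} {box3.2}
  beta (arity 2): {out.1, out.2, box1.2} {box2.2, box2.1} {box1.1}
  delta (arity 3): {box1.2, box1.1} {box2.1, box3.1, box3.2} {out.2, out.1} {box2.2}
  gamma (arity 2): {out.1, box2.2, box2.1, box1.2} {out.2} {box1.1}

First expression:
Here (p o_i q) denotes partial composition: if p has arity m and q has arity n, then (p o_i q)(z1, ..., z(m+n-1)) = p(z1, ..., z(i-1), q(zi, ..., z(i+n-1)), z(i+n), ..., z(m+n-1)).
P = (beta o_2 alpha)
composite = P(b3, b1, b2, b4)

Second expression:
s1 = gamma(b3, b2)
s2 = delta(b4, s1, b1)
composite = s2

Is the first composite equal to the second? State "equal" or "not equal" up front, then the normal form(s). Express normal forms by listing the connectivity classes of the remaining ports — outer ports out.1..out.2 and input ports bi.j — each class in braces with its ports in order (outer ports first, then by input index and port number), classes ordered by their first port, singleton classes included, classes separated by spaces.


not equal: they reduce to {out.1, out.2, b3.2} {b1.1} {b1.2} {b2.1, b4.1} {b2.2} {b3.1} {b4.2} and {out.1, out.2} {b1.1, b1.2, b2.1, b2.2, b3.2} {b3.1} {b4.1, b4.2}

The first composite normalizes to {out.1, out.2, b3.2} {b1.1} {b1.2} {b2.1, b4.1} {b2.2} {b3.1} {b4.2}
The second composite normalizes to {out.1, out.2} {b1.1, b1.2, b2.1, b2.2, b3.2} {b3.1} {b4.1, b4.2}
The normal forms differ: not equal.


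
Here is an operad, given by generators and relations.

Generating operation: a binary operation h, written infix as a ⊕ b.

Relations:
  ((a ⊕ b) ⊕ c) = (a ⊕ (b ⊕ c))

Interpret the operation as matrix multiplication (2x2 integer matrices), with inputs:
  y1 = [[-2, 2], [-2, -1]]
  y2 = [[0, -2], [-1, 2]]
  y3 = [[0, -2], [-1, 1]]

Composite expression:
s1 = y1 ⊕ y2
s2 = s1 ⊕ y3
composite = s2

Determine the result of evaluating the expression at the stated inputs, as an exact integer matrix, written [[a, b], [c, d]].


(y1 ⊕ y2) = [[-2, 8], [1, 2]]
((y1 ⊕ y2) ⊕ y3) = [[-8, 12], [-2, 0]]

[[-8, 12], [-2, 0]]


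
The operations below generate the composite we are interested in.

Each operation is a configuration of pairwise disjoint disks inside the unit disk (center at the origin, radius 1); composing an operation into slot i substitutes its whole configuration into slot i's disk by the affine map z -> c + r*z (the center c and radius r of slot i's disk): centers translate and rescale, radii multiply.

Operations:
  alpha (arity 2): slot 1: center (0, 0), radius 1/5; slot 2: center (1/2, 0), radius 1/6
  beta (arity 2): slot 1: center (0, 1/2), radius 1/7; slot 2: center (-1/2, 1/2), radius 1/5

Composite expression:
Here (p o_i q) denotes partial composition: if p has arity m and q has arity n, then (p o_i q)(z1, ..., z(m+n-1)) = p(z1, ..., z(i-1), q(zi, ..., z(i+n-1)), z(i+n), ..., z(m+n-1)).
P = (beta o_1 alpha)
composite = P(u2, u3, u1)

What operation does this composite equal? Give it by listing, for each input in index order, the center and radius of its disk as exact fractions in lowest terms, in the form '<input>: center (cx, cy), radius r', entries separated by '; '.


Below beta, radii multiply path by path; the u-disk centers shift.
input u2: composing its 2 substitution steps yields center (0, 1/2), radius 1/35
input u3: composing its 2 substitution steps yields center (1/14, 1/2), radius 1/42
input u1: composing its 1 substitution step yields center (-1/2, 1/2), radius 1/5

u1: center (-1/2, 1/2), radius 1/5; u2: center (0, 1/2), radius 1/35; u3: center (1/14, 1/2), radius 1/42


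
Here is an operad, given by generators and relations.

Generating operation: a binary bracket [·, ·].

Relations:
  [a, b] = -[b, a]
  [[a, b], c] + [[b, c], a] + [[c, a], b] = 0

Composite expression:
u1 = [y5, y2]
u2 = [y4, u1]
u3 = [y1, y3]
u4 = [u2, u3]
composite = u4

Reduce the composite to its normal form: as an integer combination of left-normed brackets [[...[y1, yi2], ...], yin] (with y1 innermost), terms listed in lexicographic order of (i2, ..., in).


-[[[[y1, y3], y2], y5], y4] + [[[[y1, y3], y4], y2], y5] - [[[[y1, y3], y4], y5], y2] + [[[[y1, y3], y5], y2], y4]

Expand each bracket as ab - ba; the y1-initial words give the coefficients.
Composite bracket: [[y4, [y5, y2]], [y1, y3]]
Expanding via [a, b] = ab - ba: 16 signed words (2^4 = 16).
Keep just the words that open with y1:
  word y1y3y2y5y4 has sign -1, contributing -[[[[y1, y3], y2], y5], y4]
  word y1y3y4y2y5 has sign +1, contributing +[[[[y1, y3], y4], y2], y5]
  word y1y3y4y5y2 has sign -1, contributing -[[[[y1, y3], y4], y5], y2]
  word y1y3y5y2y4 has sign +1, contributing +[[[[y1, y3], y5], y2], y4]


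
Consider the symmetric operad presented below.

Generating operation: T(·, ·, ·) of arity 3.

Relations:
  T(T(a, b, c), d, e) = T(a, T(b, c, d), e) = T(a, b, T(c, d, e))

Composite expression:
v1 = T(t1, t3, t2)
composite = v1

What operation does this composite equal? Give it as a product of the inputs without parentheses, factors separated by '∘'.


t1 ∘ t3 ∘ t2

Under associativity of T, the answer is the t's in reading order.
T(t1, t3, t2) spells out as t1 ∘ t3 ∘ t2


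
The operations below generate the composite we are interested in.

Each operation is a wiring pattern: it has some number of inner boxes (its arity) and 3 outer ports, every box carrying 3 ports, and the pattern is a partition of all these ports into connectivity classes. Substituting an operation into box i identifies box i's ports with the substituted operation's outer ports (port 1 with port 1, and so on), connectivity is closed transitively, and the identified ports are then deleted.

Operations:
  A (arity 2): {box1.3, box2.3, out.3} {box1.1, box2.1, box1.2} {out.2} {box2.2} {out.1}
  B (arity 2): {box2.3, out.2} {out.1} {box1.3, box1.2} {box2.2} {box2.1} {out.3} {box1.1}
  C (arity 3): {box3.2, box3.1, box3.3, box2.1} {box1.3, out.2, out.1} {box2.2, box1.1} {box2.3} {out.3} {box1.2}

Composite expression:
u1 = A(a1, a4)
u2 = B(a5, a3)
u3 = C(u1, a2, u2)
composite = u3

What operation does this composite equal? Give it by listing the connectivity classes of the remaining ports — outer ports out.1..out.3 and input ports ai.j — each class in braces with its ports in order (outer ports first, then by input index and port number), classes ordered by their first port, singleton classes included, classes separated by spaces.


{out.1, out.2, a1.3, a4.3} {out.3} {a1.1, a1.2, a4.1} {a2.1, a3.3} {a2.2} {a2.3} {a3.1} {a3.2} {a4.2} {a5.1} {a5.2, a5.3}

Reachability decides: close wires over C-identified ports.
through A, on inputs (a1, a4): {out.1} {out.2} {out.3, a1.3, a4.3} {a1.1, a1.2, a4.1} {a4.2} (out.j = stage outer ports)
through B, on inputs (a5, a3): {out.1} {out.2, a3.3} {out.3} {a3.1} {a3.2} {a5.1} {a5.2, a5.3} (out.j = stage outer ports)
through C, on inputs (a1, a4, a2, a5, a3): {out.1, out.2, a1.3, a4.3} {out.3} {a1.1, a1.2, a4.1} {a2.1, a3.3} {a2.2} {a2.3} {a3.1} {a3.2} {a4.2} {a5.1} {a5.2, a5.3} (out.j = stage outer ports)


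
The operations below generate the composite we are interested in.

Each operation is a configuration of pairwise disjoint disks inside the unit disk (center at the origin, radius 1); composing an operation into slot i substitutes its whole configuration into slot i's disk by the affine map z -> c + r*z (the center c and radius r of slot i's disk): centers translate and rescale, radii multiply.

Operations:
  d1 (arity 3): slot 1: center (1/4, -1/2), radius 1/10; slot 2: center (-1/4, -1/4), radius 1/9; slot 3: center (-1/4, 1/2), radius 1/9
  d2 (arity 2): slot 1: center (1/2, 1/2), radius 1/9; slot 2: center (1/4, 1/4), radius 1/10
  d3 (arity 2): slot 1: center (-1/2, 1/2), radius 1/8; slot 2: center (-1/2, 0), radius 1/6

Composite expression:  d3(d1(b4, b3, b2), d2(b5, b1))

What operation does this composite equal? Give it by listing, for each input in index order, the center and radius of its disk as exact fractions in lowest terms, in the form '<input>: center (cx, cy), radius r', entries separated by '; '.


b1: center (-11/24, 1/24), radius 1/60; b2: center (-17/32, 9/16), radius 1/72; b3: center (-17/32, 15/32), radius 1/72; b4: center (-15/32, 7/16), radius 1/80; b5: center (-5/12, 1/12), radius 1/54

Nesting under d3 composes maps z -> c + r*z down each b-path.
for b4, the 2-step affine chain lands on center (-15/32, 7/16), radius 1/80
for b3, the 2-step affine chain lands on center (-17/32, 15/32), radius 1/72
for b2, the 2-step affine chain lands on center (-17/32, 9/16), radius 1/72
for b5, the 2-step affine chain lands on center (-5/12, 1/12), radius 1/54
for b1, the 2-step affine chain lands on center (-11/24, 1/24), radius 1/60


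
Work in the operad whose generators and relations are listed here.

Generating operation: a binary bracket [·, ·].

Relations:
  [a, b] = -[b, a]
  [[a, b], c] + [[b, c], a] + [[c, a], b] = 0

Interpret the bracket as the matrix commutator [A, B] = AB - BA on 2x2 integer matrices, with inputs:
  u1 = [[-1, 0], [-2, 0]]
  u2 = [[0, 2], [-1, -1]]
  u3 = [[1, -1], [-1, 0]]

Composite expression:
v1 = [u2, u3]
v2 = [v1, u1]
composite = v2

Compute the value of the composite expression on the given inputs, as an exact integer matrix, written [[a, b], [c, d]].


[[6, -3], [-12, -6]]

[u2, u3] = [[-3, -3], [0, 3]]
[[u2, u3], u1] = [[6, -3], [-12, -6]]


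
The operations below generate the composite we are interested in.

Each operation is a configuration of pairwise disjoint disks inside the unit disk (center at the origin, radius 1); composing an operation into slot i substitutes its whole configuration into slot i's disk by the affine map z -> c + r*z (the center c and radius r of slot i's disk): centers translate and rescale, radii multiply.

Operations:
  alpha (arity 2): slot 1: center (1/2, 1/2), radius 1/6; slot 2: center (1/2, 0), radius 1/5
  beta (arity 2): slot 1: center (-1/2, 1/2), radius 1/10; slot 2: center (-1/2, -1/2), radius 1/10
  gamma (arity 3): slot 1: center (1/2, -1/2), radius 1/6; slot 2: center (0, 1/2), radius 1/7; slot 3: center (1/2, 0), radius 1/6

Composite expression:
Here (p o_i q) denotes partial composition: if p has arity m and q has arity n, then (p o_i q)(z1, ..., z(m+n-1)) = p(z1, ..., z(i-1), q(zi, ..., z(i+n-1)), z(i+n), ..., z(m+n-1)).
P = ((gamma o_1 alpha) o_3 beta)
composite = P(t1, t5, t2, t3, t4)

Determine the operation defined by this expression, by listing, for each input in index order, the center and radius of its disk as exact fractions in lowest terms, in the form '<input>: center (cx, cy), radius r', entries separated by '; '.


Below gamma, radii multiply path by path; the t-disk centers shift.
input t1: applying the 2 nested substitutions gives center (7/12, -5/12), radius 1/36
input t5: applying the 2 nested substitutions gives center (7/12, -1/2), radius 1/30
input t2: applying the 2 nested substitutions gives center (-1/14, 4/7), radius 1/70
input t3: applying the 2 nested substitutions gives center (-1/14, 3/7), radius 1/70
input t4: applying the 1 nested substitution gives center (1/2, 0), radius 1/6

t1: center (7/12, -5/12), radius 1/36; t2: center (-1/14, 4/7), radius 1/70; t3: center (-1/14, 3/7), radius 1/70; t4: center (1/2, 0), radius 1/6; t5: center (7/12, -1/2), radius 1/30


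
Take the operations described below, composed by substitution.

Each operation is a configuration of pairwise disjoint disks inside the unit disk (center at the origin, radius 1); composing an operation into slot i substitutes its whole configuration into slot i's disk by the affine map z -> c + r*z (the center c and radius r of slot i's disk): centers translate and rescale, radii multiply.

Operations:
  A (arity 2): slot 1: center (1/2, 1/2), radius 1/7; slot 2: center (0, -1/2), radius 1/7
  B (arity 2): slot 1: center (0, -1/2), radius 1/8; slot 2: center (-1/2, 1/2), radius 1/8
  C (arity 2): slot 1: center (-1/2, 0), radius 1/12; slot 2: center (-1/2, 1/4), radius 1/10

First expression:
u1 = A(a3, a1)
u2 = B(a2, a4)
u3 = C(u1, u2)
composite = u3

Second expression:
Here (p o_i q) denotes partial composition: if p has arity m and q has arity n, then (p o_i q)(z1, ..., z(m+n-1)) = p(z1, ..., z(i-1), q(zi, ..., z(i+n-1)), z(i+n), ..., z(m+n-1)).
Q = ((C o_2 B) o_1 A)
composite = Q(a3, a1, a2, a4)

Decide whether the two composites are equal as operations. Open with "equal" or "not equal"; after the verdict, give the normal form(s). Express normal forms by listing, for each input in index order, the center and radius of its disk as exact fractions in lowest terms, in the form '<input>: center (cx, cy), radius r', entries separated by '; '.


equal; both compose to a1: center (-1/2, -1/24), radius 1/84; a2: center (-1/2, 1/5), radius 1/80; a3: center (-11/24, 1/24), radius 1/84; a4: center (-11/20, 3/10), radius 1/80


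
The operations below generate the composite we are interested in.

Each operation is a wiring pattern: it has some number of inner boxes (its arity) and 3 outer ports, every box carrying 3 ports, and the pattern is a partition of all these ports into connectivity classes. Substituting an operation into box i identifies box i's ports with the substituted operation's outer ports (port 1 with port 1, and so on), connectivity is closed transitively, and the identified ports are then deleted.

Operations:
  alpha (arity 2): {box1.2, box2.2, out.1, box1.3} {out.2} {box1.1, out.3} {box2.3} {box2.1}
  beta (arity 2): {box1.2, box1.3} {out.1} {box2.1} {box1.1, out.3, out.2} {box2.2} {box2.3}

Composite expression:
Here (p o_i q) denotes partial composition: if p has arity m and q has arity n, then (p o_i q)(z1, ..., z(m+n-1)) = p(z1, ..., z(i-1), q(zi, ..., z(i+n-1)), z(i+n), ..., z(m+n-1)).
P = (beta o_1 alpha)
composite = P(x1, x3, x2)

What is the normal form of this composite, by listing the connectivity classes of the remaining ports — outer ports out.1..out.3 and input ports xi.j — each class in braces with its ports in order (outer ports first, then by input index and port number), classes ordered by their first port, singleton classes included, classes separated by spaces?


{out.1} {out.2, out.3, x1.2, x1.3, x3.2} {x1.1} {x2.1} {x2.2} {x2.3} {x3.1} {x3.3}

After gluing at beta, chains via deleted ports link the x-ports.
through alpha, on inputs (x1, x3): {out.1, x1.2, x1.3, x3.2} {out.2} {out.3, x1.1} {x3.1} {x3.3} (out.j = stage outer ports)
through beta, on inputs (x1, x3, x2): {out.1} {out.2, out.3, x1.2, x1.3, x3.2} {x1.1} {x2.1} {x2.2} {x2.3} {x3.1} {x3.3} (out.j = stage outer ports)


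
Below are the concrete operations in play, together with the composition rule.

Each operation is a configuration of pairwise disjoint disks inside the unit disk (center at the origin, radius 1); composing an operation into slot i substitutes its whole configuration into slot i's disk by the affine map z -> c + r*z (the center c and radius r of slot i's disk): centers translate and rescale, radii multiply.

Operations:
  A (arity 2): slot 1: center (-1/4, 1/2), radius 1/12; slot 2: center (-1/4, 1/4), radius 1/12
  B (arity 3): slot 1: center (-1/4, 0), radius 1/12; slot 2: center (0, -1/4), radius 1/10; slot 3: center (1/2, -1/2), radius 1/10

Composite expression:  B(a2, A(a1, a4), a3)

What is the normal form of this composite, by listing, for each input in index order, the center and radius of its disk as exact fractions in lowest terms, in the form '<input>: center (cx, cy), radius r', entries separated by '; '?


Affine substitution under B: radii multiply and a-centers shift.
a2 passes through 1 substitution, ending at center (-1/4, 0), radius 1/12
a1 passes through 2 substitutions, ending at center (-1/40, -1/5), radius 1/120
a4 passes through 2 substitutions, ending at center (-1/40, -9/40), radius 1/120
a3 passes through 1 substitution, ending at center (1/2, -1/2), radius 1/10

a1: center (-1/40, -1/5), radius 1/120; a2: center (-1/4, 0), radius 1/12; a3: center (1/2, -1/2), radius 1/10; a4: center (-1/40, -9/40), radius 1/120


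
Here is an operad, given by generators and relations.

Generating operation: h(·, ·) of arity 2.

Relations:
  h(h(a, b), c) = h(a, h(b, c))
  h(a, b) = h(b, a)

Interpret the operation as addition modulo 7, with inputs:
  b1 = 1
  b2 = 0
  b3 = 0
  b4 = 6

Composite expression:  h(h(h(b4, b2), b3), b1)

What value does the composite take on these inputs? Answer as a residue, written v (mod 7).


h(b4, b2) = 6
h(h(b4, b2), b3) = 6
h(h(h(b4, b2), b3), b1) = 0

0 (mod 7)


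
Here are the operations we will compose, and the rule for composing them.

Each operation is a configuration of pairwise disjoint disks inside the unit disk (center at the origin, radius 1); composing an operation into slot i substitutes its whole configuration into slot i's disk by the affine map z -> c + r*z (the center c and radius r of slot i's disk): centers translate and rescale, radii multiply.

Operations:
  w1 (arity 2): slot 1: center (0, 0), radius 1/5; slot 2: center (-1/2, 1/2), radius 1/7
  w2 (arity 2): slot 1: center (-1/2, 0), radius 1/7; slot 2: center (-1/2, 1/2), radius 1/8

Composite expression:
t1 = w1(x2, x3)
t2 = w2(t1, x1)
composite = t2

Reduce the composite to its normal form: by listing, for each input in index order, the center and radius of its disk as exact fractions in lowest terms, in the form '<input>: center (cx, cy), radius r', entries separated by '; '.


x1: center (-1/2, 1/2), radius 1/8; x2: center (-1/2, 0), radius 1/35; x3: center (-4/7, 1/14), radius 1/49

Affine substitution under w2: radii multiply and x-centers shift.
tracing x2 down its 2-map path: center (-1/2, 0), radius 1/35
tracing x3 down its 2-map path: center (-4/7, 1/14), radius 1/49
tracing x1 down its 1-map path: center (-1/2, 1/2), radius 1/8


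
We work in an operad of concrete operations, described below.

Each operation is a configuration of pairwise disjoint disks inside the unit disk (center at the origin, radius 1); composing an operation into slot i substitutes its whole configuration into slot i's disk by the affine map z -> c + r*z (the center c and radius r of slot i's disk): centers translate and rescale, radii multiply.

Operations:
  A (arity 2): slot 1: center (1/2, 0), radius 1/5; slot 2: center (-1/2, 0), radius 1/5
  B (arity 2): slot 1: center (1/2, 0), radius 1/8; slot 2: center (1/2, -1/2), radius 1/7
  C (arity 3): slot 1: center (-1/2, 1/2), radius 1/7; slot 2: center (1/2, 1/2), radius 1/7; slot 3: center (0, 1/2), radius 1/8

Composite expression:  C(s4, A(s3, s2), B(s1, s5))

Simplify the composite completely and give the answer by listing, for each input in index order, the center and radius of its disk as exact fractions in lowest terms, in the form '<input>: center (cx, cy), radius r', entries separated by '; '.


s1: center (1/16, 1/2), radius 1/64; s2: center (3/7, 1/2), radius 1/35; s3: center (4/7, 1/2), radius 1/35; s4: center (-1/2, 1/2), radius 1/7; s5: center (1/16, 7/16), radius 1/56

Only the slot chain above each s matters under C; compose those maps.
s4 passes through 1 substitution, ending at center (-1/2, 1/2), radius 1/7
s3 passes through 2 substitutions, ending at center (4/7, 1/2), radius 1/35
s2 passes through 2 substitutions, ending at center (3/7, 1/2), radius 1/35
s1 passes through 2 substitutions, ending at center (1/16, 1/2), radius 1/64
s5 passes through 2 substitutions, ending at center (1/16, 7/16), radius 1/56


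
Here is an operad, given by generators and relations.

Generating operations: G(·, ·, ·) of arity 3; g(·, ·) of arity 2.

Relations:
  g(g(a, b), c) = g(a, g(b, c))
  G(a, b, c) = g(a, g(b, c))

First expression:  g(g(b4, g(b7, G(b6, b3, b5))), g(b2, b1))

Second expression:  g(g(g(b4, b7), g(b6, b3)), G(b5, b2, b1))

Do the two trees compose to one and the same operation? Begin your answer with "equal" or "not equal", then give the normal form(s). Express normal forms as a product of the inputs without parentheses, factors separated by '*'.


equal; the common form is b4 * b7 * b6 * b3 * b5 * b2 * b1

The first expression, normalized: b4 * b7 * b6 * b3 * b5 * b2 * b1
The second expression, normalized: b4 * b7 * b6 * b3 * b5 * b2 * b1
One common form — equal.


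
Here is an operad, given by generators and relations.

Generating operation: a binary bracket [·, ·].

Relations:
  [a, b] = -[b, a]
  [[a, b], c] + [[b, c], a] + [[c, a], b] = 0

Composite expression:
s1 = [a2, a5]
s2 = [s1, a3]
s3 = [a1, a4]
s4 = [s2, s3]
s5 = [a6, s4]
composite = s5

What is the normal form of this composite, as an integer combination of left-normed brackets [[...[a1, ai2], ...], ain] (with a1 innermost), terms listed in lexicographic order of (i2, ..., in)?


[[[[[a1, a4], a2], a5], a3], a6] - [[[[[a1, a4], a3], a2], a5], a6] + [[[[[a1, a4], a3], a5], a2], a6] - [[[[[a1, a4], a5], a2], a3], a6]

In the tensor algebra, words opening a1 carry the a1-anchored form.
Composite bracket: [a6, [[[a2, a5], a3], [a1, a4]]]
Each bracket splits as ab - ba, giving 32 signed words (2^5 = 32).
Keep just the words that open with a1:
  from a1a4a2a5a3a6, sign +1: term +[[[[[a1, a4], a2], a5], a3], a6]
  from a1a4a3a2a5a6, sign -1: term -[[[[[a1, a4], a3], a2], a5], a6]
  from a1a4a3a5a2a6, sign +1: term +[[[[[a1, a4], a3], a5], a2], a6]
  from a1a4a5a2a3a6, sign -1: term -[[[[[a1, a4], a5], a2], a3], a6]


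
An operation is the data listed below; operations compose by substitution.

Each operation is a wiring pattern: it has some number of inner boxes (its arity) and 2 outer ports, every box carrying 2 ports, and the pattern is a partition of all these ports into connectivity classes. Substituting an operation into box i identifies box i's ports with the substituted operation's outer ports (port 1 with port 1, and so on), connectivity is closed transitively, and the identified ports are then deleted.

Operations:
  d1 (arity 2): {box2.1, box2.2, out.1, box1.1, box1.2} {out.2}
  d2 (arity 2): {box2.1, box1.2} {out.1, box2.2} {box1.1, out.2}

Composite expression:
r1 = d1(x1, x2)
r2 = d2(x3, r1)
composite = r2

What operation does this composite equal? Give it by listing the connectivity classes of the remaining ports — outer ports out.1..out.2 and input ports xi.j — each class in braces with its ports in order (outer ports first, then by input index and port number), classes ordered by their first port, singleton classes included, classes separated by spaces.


{out.1} {out.2, x3.1} {x1.1, x1.2, x2.1, x2.2, x3.2}
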